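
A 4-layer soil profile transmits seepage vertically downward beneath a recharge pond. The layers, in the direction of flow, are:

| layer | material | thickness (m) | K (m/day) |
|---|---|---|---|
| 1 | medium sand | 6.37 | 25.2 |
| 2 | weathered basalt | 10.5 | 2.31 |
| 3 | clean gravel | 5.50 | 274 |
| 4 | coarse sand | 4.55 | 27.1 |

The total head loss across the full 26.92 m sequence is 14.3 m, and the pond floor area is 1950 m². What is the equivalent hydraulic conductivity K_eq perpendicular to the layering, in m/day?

5.40

Flow is perpendicular to layering, so the layers act in series and the equivalent K is the thickness-weighted harmonic mean.
Total thickness L = 6.37 + 10.5 + 5.50 + 4.55 = 26.92 m.
Σ(b_i/K_i) = 6.37/25.2 + 10.5/2.31 + 5.50/274 + 4.55/27.1 = 4.986 d.
K_eq = L / Σ(b_i/K_i) = 26.92 / 4.986 = 5.399 m/day.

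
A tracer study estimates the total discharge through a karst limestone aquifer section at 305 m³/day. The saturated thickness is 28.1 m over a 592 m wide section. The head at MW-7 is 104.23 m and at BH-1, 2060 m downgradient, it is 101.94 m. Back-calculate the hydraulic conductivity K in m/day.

16.5

Cross-sectional area A = 592 × 28.1 = 16635 m².
Hydraulic gradient i = (104.23 − 101.94) / 2060 = 2.29 / 2060 = 0.001112.
From Q = K·A·i, K = Q / (A·i) = 305 / (16635 × 0.001112) = 16.49 m/day.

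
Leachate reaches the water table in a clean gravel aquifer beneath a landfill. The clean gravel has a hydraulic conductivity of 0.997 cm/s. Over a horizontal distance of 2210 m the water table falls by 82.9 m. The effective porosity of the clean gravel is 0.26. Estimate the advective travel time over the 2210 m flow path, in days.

Convert K: 0.997 cm/s × 864 = 861.4 m/day.
Hydraulic gradient i = Δh / L = 82.9 / 2210 = 0.03751.
Darcy flux q = K · i = 861.4 × 0.03751 = 32.31 m/day.
Seepage velocity v = q / n_e = 32.31 / 0.26 = 124.3 m/day.
Travel time t = L / v = 2210 / 124.3 = 17.78 days.

17.8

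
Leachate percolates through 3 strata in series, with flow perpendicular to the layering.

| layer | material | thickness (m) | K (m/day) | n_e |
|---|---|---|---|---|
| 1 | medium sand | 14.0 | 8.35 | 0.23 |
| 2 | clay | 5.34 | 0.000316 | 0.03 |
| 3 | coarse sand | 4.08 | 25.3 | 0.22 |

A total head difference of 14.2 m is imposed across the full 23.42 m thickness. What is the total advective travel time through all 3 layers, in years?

With flow normal to the layers, continuity requires the same specific discharge q through every layer.
Σ(b_i/K_i) = 14.0/8.35 + 5.34/0.000316 + 4.08/25.3 = 16901 d.
q = Δh / Σ(b_i/K_i) = 14.2 / 16901 = 0.0008402 m/day.
In each layer the seepage velocity is v_i = q/n_i, so the layer transit time is t_i = b_i·n_i / q:
  layer 1 (medium sand): t_1 = 14.0 × 0.23 / 0.0008402 = 3832 d
  layer 2 (clay): t_2 = 5.34 × 0.03 / 0.0008402 = 190.7 d
  layer 3 (coarse sand): t_3 = 4.08 × 0.22 / 0.0008402 = 1068 d
Total t = Σ t_i = 5091 days = 13.94 years.

13.9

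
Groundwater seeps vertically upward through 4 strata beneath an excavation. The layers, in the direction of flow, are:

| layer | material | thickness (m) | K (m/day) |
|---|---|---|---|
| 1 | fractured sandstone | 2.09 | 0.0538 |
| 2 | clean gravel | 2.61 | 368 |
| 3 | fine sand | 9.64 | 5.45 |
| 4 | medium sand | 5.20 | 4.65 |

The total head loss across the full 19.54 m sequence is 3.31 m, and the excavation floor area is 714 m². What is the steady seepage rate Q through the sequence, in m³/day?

Flow is perpendicular to layering, so the layers act in series and the equivalent K is the thickness-weighted harmonic mean.
Total thickness L = 2.09 + 2.61 + 9.64 + 5.20 = 19.54 m.
Σ(b_i/K_i) = 2.09/0.0538 + 2.61/368 + 9.64/5.45 + 5.20/4.65 = 41.74 d.
K_eq = L / Σ(b_i/K_i) = 19.54 / 41.74 = 0.4681 m/day.
Q = K_eq · A · (Δh/L) = 0.4681 × 714 × (3.31/19.54) = 56.62 m³/day.

56.6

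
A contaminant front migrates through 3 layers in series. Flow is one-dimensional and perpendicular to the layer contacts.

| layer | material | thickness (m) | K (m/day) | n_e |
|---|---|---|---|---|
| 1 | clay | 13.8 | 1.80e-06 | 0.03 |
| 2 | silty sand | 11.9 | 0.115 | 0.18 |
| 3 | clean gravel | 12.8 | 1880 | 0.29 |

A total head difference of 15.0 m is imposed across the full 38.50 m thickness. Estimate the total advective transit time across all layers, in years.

With flow normal to the layers, continuity requires the same specific discharge q through every layer.
Σ(b_i/K_i) = 13.8/1.80e-06 + 11.9/0.115 + 12.8/1880 = 7.667e+06 d.
q = Δh / Σ(b_i/K_i) = 15.0 / 7.667e+06 = 1.956e-06 m/day.
In each layer the seepage velocity is v_i = q/n_i, so the layer transit time is t_i = b_i·n_i / q:
  layer 1 (clay): t_1 = 13.8 × 0.03 / 1.956e-06 = 2.116e+05 d
  layer 2 (silty sand): t_2 = 11.9 × 0.18 / 1.956e-06 = 1.095e+06 d
  layer 3 (clean gravel): t_3 = 12.8 × 0.29 / 1.956e-06 = 1.897e+06 d
Total t = Σ t_i = 3.204e+06 days = 8771 years.

8770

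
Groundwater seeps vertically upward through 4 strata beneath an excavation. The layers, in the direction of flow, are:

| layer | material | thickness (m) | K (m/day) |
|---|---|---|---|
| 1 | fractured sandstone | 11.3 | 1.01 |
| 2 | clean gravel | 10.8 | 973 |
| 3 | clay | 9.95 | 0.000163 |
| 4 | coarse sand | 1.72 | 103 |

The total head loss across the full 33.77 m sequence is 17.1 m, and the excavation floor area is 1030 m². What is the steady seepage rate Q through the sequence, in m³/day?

Flow is perpendicular to layering, so the layers act in series and the equivalent K is the thickness-weighted harmonic mean.
Total thickness L = 11.3 + 10.8 + 9.95 + 1.72 = 33.77 m.
Σ(b_i/K_i) = 11.3/1.01 + 10.8/973 + 9.95/0.000163 + 1.72/103 = 61054 d.
K_eq = L / Σ(b_i/K_i) = 33.77 / 61054 = 0.0005531 m/day.
Q = K_eq · A · (Δh/L) = 0.0005531 × 1030 × (17.1/33.77) = 0.2885 m³/day.

0.288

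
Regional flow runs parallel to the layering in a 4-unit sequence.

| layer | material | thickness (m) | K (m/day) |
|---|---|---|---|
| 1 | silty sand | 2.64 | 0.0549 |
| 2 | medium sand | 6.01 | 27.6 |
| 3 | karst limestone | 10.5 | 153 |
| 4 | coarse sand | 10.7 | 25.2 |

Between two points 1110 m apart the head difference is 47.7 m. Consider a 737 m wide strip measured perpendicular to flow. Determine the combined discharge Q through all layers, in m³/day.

64700

Flow is parallel to layering, so each bed carries its own Darcy discharge and the transmissivities add.
Σ(K_i·b_i) = 0.0549×2.64 + 27.6×6.01 + 153×10.5 + 25.2×10.7 = 2042 m²/day.
Hydraulic gradient i = Δh / L = 47.7 / 1110 = 0.04297.
Q = Σ(K_i·b_i) · W · i = 2042 × 737 × 0.04297 = 64677 m³/day.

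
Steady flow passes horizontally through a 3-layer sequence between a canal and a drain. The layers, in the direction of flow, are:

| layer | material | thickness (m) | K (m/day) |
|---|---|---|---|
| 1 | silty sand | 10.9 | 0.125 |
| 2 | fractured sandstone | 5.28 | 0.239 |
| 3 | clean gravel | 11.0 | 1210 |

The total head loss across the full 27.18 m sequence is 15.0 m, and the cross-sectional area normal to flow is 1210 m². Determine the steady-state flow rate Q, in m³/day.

166

Flow is perpendicular to layering, so the layers act in series and the equivalent K is the thickness-weighted harmonic mean.
Total thickness L = 10.9 + 5.28 + 11.0 = 27.18 m.
Σ(b_i/K_i) = 10.9/0.125 + 5.28/0.239 + 11.0/1210 = 109.3 d.
K_eq = L / Σ(b_i/K_i) = 27.18 / 109.3 = 0.2487 m/day.
Q = K_eq · A · (Δh/L) = 0.2487 × 1210 × (15.0/27.18) = 166.1 m³/day.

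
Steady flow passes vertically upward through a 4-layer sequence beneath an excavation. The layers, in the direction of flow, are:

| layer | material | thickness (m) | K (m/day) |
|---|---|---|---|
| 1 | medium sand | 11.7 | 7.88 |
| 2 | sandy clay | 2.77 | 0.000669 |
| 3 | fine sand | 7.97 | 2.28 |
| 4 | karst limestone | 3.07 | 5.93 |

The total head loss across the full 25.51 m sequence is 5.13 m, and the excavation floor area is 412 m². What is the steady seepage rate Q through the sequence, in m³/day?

Flow is perpendicular to layering, so the layers act in series and the equivalent K is the thickness-weighted harmonic mean.
Total thickness L = 11.7 + 2.77 + 7.97 + 3.07 = 25.51 m.
Σ(b_i/K_i) = 11.7/7.88 + 2.77/0.000669 + 7.97/2.28 + 3.07/5.93 = 4146 d.
K_eq = L / Σ(b_i/K_i) = 25.51 / 4146 = 0.006153 m/day.
Q = K_eq · A · (Δh/L) = 0.006153 × 412 × (5.13/25.51) = 0.5098 m³/day.

0.510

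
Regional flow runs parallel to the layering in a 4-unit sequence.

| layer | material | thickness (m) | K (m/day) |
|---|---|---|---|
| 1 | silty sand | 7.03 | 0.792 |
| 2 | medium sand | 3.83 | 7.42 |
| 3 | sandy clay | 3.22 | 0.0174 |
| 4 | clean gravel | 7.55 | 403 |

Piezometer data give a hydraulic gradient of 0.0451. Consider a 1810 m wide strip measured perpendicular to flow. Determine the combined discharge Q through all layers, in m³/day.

251000

Flow is parallel to layering, so each bed carries its own Darcy discharge and the transmissivities add.
Σ(K_i·b_i) = 0.792×7.03 + 7.42×3.83 + 0.0174×3.22 + 403×7.55 = 3077 m²/day.
Hydraulic gradient i = 0.0451.
Q = Σ(K_i·b_i) · W · i = 3077 × 1810 × 0.04510 = 2.512e+05 m³/day.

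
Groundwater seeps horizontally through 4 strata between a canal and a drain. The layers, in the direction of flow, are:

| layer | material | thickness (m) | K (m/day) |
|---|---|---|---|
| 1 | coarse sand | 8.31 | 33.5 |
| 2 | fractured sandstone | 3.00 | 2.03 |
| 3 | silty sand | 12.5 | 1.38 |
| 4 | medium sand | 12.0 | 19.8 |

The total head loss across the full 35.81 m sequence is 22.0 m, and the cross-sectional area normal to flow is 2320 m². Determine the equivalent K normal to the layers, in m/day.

Flow is perpendicular to layering, so the layers act in series and the equivalent K is the thickness-weighted harmonic mean.
Total thickness L = 8.31 + 3.00 + 12.5 + 12.0 = 35.81 m.
Σ(b_i/K_i) = 8.31/33.5 + 3.00/2.03 + 12.5/1.38 + 12.0/19.8 = 11.39 d.
K_eq = L / Σ(b_i/K_i) = 35.81 / 11.39 = 3.144 m/day.

3.14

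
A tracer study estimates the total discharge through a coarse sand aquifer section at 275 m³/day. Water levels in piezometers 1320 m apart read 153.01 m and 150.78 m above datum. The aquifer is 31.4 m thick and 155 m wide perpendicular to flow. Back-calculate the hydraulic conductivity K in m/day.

Cross-sectional area A = 155 × 31.4 = 4867 m².
Hydraulic gradient i = (153.01 − 150.78) / 1320 = 2.23 / 1320 = 0.001689.
From Q = K·A·i, K = Q / (A·i) = 275 / (4867 × 0.001689) = 33.45 m/day.

33.4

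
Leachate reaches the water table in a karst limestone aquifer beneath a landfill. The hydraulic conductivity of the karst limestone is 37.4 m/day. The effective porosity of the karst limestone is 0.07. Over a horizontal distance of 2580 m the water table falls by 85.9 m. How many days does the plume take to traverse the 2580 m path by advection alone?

Hydraulic gradient i = Δh / L = 85.9 / 2580 = 0.03329.
Darcy flux q = K · i = 37.40 × 0.03329 = 1.245 m/day.
Seepage velocity v = q / n_e = 1.245 / 0.07 = 17.79 m/day.
Travel time t = L / v = 2580 / 17.79 = 145.0 days.

145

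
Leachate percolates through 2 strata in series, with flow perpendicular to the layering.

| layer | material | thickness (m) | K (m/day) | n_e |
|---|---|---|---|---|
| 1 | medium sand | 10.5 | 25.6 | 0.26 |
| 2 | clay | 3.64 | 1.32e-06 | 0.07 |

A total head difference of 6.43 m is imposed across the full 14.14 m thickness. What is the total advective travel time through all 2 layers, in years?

With flow normal to the layers, continuity requires the same specific discharge q through every layer.
Σ(b_i/K_i) = 10.5/25.6 + 3.64/1.32e-06 = 2.758e+06 d.
q = Δh / Σ(b_i/K_i) = 6.43 / 2.758e+06 = 2.332e-06 m/day.
In each layer the seepage velocity is v_i = q/n_i, so the layer transit time is t_i = b_i·n_i / q:
  layer 1 (medium sand): t_1 = 10.5 × 0.26 / 2.332e-06 = 1.171e+06 d
  layer 2 (clay): t_2 = 3.64 × 0.07 / 2.332e-06 = 1.093e+05 d
Total t = Σ t_i = 1.280e+06 days = 3505 years.

3500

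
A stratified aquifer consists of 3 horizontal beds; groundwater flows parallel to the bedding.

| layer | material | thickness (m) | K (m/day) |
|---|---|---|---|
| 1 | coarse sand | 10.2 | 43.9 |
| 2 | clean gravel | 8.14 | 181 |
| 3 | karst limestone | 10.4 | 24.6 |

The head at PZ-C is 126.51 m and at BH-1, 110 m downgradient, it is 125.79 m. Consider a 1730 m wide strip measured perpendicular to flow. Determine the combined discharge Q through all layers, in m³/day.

24700

Flow is parallel to layering, so each bed carries its own Darcy discharge and the transmissivities add.
Σ(K_i·b_i) = 43.9×10.2 + 181×8.14 + 24.6×10.4 = 2177 m²/day.
Hydraulic gradient i = (126.51 − 125.79) / 110 = 0.72 / 110 = 0.006545.
Q = Σ(K_i·b_i) · W · i = 2177 × 1730 × 0.006545 = 24651 m³/day.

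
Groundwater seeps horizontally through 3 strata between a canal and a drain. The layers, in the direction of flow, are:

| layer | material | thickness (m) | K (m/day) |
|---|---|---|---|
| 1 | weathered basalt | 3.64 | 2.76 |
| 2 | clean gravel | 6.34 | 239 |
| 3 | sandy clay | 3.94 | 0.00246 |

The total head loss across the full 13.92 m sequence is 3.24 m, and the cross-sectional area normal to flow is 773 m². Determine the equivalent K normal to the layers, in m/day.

Flow is perpendicular to layering, so the layers act in series and the equivalent K is the thickness-weighted harmonic mean.
Total thickness L = 3.64 + 6.34 + 3.94 = 13.92 m.
Σ(b_i/K_i) = 3.64/2.76 + 6.34/239 + 3.94/0.00246 = 1603 d.
K_eq = L / Σ(b_i/K_i) = 13.92 / 1603 = 0.008684 m/day.

0.00868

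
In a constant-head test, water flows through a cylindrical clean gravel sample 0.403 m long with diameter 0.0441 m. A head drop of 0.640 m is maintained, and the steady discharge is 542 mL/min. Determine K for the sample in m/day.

Cross-sectional area A = π·(d/2)² = π × (0.0441/2)² = 0.001527 m².
Convert discharge: 542 mL/min = 9.033e-06 m³/s.
Darcy's law rearranged: K = Q·L / (A·Δh) = 9.033e-06 × 0.403 / (0.001527 × 0.640) = 0.003724 m/s = 321.8 m/day.

322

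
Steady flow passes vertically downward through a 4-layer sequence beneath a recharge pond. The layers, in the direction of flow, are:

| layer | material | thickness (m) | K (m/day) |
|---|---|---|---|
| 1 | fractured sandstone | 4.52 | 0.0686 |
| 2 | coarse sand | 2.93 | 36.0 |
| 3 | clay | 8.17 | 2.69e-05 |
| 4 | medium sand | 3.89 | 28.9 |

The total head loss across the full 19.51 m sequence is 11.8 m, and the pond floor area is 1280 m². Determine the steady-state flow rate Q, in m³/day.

Flow is perpendicular to layering, so the layers act in series and the equivalent K is the thickness-weighted harmonic mean.
Total thickness L = 4.52 + 2.93 + 8.17 + 3.89 = 19.51 m.
Σ(b_i/K_i) = 4.52/0.0686 + 2.93/36.0 + 8.17/2.69e-05 + 3.89/28.9 = 3.038e+05 d.
K_eq = L / Σ(b_i/K_i) = 19.51 / 3.038e+05 = 6.422e-05 m/day.
Q = K_eq · A · (Δh/L) = 6.422e-05 × 1280 × (11.8/19.51) = 0.04972 m³/day.

0.0497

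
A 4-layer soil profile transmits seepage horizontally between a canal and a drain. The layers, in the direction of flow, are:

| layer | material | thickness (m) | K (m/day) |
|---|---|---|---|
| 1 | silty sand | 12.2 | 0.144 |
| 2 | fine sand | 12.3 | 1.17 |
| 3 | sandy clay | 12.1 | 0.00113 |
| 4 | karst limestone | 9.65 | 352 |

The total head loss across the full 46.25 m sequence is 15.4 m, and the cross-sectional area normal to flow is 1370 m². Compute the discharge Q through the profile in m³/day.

1.95

Flow is perpendicular to layering, so the layers act in series and the equivalent K is the thickness-weighted harmonic mean.
Total thickness L = 12.2 + 12.3 + 12.1 + 9.65 = 46.25 m.
Σ(b_i/K_i) = 12.2/0.144 + 12.3/1.17 + 12.1/0.00113 + 9.65/352 = 10803 d.
K_eq = L / Σ(b_i/K_i) = 46.25 / 10803 = 0.004281 m/day.
Q = K_eq · A · (Δh/L) = 0.004281 × 1370 × (15.4/46.25) = 1.953 m³/day.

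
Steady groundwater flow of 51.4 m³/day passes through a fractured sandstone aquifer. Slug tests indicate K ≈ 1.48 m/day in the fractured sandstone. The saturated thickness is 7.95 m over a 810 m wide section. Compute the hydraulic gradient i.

Cross-sectional area A = 810 × 7.95 = 6440 m².
From Q = K·A·i, i = Q / (K·A) = 51.4 / (1.480 × 6440) = 0.005393.

0.00539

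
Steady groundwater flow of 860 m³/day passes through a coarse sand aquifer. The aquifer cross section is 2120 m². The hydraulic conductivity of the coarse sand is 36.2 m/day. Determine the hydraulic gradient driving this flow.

0.0112

From Q = K·A·i, i = Q / (K·A) = 860 / (36.20 × 2120) = 0.01121.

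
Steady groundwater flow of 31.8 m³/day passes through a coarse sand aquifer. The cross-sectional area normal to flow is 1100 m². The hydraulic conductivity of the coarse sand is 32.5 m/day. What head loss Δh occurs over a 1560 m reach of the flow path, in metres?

From Q = K·A·i, i = Q / (K·A) = 31.8 / (32.50 × 1100) = 0.0008895.
Head loss Δh = i · L = 0.0008895 × 1560 = 1.388 m.

1.39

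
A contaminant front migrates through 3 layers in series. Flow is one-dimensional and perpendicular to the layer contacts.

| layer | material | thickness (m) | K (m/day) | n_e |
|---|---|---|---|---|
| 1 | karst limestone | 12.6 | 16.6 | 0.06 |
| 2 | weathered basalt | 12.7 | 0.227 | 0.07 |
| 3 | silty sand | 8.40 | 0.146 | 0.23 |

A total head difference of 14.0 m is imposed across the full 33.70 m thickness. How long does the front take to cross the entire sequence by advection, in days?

29.2

With flow normal to the layers, continuity requires the same specific discharge q through every layer.
Σ(b_i/K_i) = 12.6/16.6 + 12.7/0.227 + 8.40/0.146 = 114.2 d.
q = Δh / Σ(b_i/K_i) = 14.0 / 114.2 = 0.1225 m/day.
In each layer the seepage velocity is v_i = q/n_i, so the layer transit time is t_i = b_i·n_i / q:
  layer 1 (karst limestone): t_1 = 12.6 × 0.06 / 0.1225 = 6.169 d
  layer 2 (weathered basalt): t_2 = 12.7 × 0.07 / 0.1225 = 7.254 d
  layer 3 (silty sand): t_3 = 8.40 × 0.23 / 0.1225 = 15.77 d
Total t = Σ t_i = 29.19 days.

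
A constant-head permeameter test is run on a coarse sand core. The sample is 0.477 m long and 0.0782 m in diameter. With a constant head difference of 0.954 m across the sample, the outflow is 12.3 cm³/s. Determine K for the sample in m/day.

111

Cross-sectional area A = π·(d/2)² = π × (0.0782/2)² = 0.004803 m².
Convert discharge: 12.3 cm³/s = 1.230e-05 m³/s.
Darcy's law rearranged: K = Q·L / (A·Δh) = 1.230e-05 × 0.477 / (0.004803 × 0.954) = 0.001280 m/s = 110.6 m/day.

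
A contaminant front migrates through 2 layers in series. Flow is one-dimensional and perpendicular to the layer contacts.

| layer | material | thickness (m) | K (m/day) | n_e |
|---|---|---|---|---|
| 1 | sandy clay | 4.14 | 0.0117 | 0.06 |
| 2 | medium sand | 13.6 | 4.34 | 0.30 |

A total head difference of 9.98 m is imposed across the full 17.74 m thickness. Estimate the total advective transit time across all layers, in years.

With flow normal to the layers, continuity requires the same specific discharge q through every layer.
Σ(b_i/K_i) = 4.14/0.0117 + 13.6/4.34 = 357.0 d.
q = Δh / Σ(b_i/K_i) = 9.98 / 357.0 = 0.02796 m/day.
In each layer the seepage velocity is v_i = q/n_i, so the layer transit time is t_i = b_i·n_i / q:
  layer 1 (sandy clay): t_1 = 4.14 × 0.06 / 0.02796 = 8.885 d
  layer 2 (medium sand): t_2 = 13.6 × 0.30 / 0.02796 = 145.9 d
Total t = Σ t_i = 154.8 days = 0.4239 years.

0.424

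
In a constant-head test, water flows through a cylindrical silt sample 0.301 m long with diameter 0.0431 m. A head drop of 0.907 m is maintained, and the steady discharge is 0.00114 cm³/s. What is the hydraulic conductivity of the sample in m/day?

Cross-sectional area A = π·(d/2)² = π × (0.0431/2)² = 0.001459 m².
Convert discharge: 0.00114 cm³/s = 1.140e-09 m³/s.
Darcy's law rearranged: K = Q·L / (A·Δh) = 1.140e-09 × 0.301 / (0.001459 × 0.907) = 2.593e-07 m/s = 0.02240 m/day.

0.0224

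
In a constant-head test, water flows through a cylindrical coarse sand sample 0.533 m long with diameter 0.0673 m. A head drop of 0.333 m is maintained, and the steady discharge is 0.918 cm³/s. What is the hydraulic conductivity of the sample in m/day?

35.7

Cross-sectional area A = π·(d/2)² = π × (0.0673/2)² = 0.003557 m².
Convert discharge: 0.918 cm³/s = 9.180e-07 m³/s.
Darcy's law rearranged: K = Q·L / (A·Δh) = 9.180e-07 × 0.533 / (0.003557 × 0.333) = 0.0004131 m/s = 35.69 m/day.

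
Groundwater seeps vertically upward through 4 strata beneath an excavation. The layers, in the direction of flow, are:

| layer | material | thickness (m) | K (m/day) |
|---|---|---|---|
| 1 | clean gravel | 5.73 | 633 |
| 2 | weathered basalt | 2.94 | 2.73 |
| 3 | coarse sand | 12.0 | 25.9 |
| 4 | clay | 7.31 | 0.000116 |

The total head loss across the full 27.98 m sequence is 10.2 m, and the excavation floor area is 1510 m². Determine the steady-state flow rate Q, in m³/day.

Flow is perpendicular to layering, so the layers act in series and the equivalent K is the thickness-weighted harmonic mean.
Total thickness L = 5.73 + 2.94 + 12.0 + 7.31 = 27.98 m.
Σ(b_i/K_i) = 5.73/633 + 2.94/2.73 + 12.0/25.9 + 7.31/0.000116 = 63019 d.
K_eq = L / Σ(b_i/K_i) = 27.98 / 63019 = 0.0004440 m/day.
Q = K_eq · A · (Δh/L) = 0.0004440 × 1510 × (10.2/27.98) = 0.2444 m³/day.

0.244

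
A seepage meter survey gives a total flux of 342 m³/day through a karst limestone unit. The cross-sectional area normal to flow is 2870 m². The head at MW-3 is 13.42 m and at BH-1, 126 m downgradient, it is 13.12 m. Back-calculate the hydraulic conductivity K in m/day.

50.0

Hydraulic gradient i = (13.42 − 13.12) / 126 = 0.3 / 126 = 0.002381.
From Q = K·A·i, K = Q / (A·i) = 342 / (2870 × 0.002381) = 50.05 m/day.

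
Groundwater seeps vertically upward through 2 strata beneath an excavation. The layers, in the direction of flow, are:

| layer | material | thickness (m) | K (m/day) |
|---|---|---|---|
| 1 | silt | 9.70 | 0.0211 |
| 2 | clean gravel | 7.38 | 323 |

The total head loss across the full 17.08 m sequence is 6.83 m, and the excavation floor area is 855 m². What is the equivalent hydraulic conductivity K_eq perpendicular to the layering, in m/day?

Flow is perpendicular to layering, so the layers act in series and the equivalent K is the thickness-weighted harmonic mean.
Total thickness L = 9.70 + 7.38 = 17.08 m.
Σ(b_i/K_i) = 9.70/0.0211 + 7.38/323 = 459.7 d.
K_eq = L / Σ(b_i/K_i) = 17.08 / 459.7 = 0.03715 m/day.

0.0372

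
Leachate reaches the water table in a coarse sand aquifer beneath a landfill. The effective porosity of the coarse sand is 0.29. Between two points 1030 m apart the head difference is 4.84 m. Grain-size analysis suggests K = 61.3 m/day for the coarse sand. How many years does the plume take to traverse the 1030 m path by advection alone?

2.84

Hydraulic gradient i = Δh / L = 4.84 / 1030 = 0.004699.
Darcy flux q = K · i = 61.30 × 0.004699 = 0.2881 m/day.
Seepage velocity v = q / n_e = 0.2881 / 0.29 = 0.9933 m/day.
Travel time t = L / v = 1030 / 0.9933 = 1037 days = 2.839 years.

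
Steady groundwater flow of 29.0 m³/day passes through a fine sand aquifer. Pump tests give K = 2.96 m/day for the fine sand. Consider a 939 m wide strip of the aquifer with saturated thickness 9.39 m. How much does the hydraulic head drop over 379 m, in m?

0.421

Cross-sectional area A = 939 × 9.39 = 8817 m².
From Q = K·A·i, i = Q / (K·A) = 29.0 / (2.960 × 8817) = 0.001111.
Head loss Δh = i · L = 0.001111 × 379 = 0.4211 m.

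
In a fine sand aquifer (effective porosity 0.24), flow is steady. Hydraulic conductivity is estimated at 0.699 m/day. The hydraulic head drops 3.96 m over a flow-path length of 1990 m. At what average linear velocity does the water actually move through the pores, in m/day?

0.00580

Hydraulic gradient i = Δh / L = 3.96 / 1990 = 0.001990.
Darcy flux q = K · i = 0.6990 × 0.001990 = 0.001391 m/day.
Seepage velocity v = q / n_e = 0.001391 / 0.24 = 0.005796 m/day.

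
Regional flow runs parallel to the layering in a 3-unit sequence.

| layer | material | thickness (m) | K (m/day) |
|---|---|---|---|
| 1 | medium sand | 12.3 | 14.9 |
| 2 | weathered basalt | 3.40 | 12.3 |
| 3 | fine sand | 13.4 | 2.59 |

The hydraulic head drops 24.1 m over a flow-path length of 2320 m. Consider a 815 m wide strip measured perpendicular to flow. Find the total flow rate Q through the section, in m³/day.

Flow is parallel to layering, so each bed carries its own Darcy discharge and the transmissivities add.
Σ(K_i·b_i) = 14.9×12.3 + 12.3×3.40 + 2.59×13.4 = 259.8 m²/day.
Hydraulic gradient i = Δh / L = 24.1 / 2320 = 0.01039.
Q = Σ(K_i·b_i) · W · i = 259.8 × 815 × 0.01039 = 2199 m³/day.

2200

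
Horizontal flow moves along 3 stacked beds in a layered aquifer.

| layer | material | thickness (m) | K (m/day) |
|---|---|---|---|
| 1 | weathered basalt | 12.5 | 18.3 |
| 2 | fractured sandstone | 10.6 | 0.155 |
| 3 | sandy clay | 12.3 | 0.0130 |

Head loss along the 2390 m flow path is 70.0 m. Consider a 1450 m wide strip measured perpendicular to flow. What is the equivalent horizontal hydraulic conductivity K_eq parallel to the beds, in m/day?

Flow is parallel to layering, so each bed carries its own Darcy discharge and the transmissivities add.
Σ(K_i·b_i) = 18.3×12.5 + 0.155×10.6 + 0.0130×12.3 = 230.6 m²/day.
Total thickness b = 35.40 m, so K_eq = Σ(K_i·b_i)/b = 6.513 m/day.

6.51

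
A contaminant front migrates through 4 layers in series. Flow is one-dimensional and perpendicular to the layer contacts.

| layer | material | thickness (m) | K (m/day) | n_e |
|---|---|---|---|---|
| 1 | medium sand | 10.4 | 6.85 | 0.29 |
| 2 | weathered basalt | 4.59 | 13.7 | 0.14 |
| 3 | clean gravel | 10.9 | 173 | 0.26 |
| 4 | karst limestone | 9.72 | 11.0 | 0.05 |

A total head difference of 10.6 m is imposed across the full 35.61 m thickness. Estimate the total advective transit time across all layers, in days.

1.84

With flow normal to the layers, continuity requires the same specific discharge q through every layer.
Σ(b_i/K_i) = 10.4/6.85 + 4.59/13.7 + 10.9/173 + 9.72/11.0 = 2.800 d.
q = Δh / Σ(b_i/K_i) = 10.6 / 2.800 = 3.786 m/day.
In each layer the seepage velocity is v_i = q/n_i, so the layer transit time is t_i = b_i·n_i / q:
  layer 1 (medium sand): t_1 = 10.4 × 0.29 / 3.786 = 0.7967 d
  layer 2 (weathered basalt): t_2 = 4.59 × 0.14 / 3.786 = 0.1697 d
  layer 3 (clean gravel): t_3 = 10.9 × 0.26 / 3.786 = 0.7486 d
  layer 4 (karst limestone): t_4 = 9.72 × 0.05 / 3.786 = 0.1284 d
Total t = Σ t_i = 1.843 days.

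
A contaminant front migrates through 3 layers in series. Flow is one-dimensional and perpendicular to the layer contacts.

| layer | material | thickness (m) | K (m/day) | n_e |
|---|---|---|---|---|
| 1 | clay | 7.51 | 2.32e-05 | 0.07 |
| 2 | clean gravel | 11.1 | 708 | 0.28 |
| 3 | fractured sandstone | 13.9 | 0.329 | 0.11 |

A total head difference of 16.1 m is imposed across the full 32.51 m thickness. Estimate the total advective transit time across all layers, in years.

284

With flow normal to the layers, continuity requires the same specific discharge q through every layer.
Σ(b_i/K_i) = 7.51/2.32e-05 + 11.1/708 + 13.9/0.329 = 3.237e+05 d.
q = Δh / Σ(b_i/K_i) = 16.1 / 3.237e+05 = 4.973e-05 m/day.
In each layer the seepage velocity is v_i = q/n_i, so the layer transit time is t_i = b_i·n_i / q:
  layer 1 (clay): t_1 = 7.51 × 0.07 / 4.973e-05 = 10571 d
  layer 2 (clean gravel): t_2 = 11.1 × 0.28 / 4.973e-05 = 62498 d
  layer 3 (fractured sandstone): t_3 = 13.9 × 0.11 / 4.973e-05 = 30746 d
Total t = Σ t_i = 1.038e+05 days = 284.2 years.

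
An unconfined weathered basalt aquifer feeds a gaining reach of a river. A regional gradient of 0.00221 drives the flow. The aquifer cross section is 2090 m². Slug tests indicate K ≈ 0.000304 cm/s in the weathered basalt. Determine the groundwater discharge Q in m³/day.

1.21

Convert K: 0.000304 cm/s × 864 = 0.2627 m/day.
Hydraulic gradient i = 0.00221.
Darcy's law: Q = K · A · i = 0.2627 × 2090 × 0.002210 = 1.213 m³/day.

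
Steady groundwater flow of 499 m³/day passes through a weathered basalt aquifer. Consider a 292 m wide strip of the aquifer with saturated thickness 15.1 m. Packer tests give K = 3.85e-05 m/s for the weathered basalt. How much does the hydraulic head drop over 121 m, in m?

4.12

Convert K: 3.85e-05 m/s × 86400 = 3.326 m/day.
Cross-sectional area A = 292 × 15.1 = 4409 m².
From Q = K·A·i, i = Q / (K·A) = 499 / (3.326 × 4409) = 0.03402.
Head loss Δh = i · L = 0.03402 × 121 = 4.117 m.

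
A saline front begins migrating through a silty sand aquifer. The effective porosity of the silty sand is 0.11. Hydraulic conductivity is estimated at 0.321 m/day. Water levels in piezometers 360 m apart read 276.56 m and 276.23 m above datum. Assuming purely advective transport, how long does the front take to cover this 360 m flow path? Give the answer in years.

368

Hydraulic gradient i = (276.56 − 276.23) / 360 = 0.33 / 360 = 0.0009167.
Darcy flux q = K · i = 0.3210 × 0.0009167 = 0.0002943 m/day.
Seepage velocity v = q / n_e = 0.0002943 / 0.11 = 0.002675 m/day.
Travel time t = L / v = 360 / 0.002675 = 1.346e+05 days = 368.5 years.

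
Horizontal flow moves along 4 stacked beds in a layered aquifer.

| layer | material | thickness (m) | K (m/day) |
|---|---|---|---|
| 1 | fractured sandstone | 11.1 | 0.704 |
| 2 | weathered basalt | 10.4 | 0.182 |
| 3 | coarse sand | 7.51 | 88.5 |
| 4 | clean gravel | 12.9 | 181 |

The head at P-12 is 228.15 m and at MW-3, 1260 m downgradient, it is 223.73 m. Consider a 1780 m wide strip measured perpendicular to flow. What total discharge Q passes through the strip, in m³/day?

Flow is parallel to layering, so each bed carries its own Darcy discharge and the transmissivities add.
Σ(K_i·b_i) = 0.704×11.1 + 0.182×10.4 + 88.5×7.51 + 181×12.9 = 3009 m²/day.
Hydraulic gradient i = (228.15 − 223.73) / 1260 = 4.42 / 1260 = 0.003508.
Q = Σ(K_i·b_i) · W · i = 3009 × 1780 × 0.003508 = 18790 m³/day.

18800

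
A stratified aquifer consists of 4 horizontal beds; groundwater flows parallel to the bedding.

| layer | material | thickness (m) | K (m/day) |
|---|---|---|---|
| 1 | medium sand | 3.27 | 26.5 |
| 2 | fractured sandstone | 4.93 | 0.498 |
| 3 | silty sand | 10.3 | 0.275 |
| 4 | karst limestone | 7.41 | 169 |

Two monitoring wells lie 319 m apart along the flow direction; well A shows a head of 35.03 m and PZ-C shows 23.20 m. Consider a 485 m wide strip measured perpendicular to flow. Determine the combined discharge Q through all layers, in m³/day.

Flow is parallel to layering, so each bed carries its own Darcy discharge and the transmissivities add.
Σ(K_i·b_i) = 26.5×3.27 + 0.498×4.93 + 0.275×10.3 + 169×7.41 = 1344 m²/day.
Hydraulic gradient i = (35.03 − 23.20) / 319 = 11.83 / 319 = 0.03708.
Q = Σ(K_i·b_i) · W · i = 1344 × 485 × 0.03708 = 24177 m³/day.

24200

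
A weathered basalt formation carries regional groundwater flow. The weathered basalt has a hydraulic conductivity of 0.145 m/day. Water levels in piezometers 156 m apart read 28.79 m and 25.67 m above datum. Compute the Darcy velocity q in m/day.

Hydraulic gradient i = (28.79 − 25.67) / 156 = 3.12 / 156 = 0.02000.
Specific discharge q = K · i = 0.1450 × 0.02000 = 0.002900 m/day.

0.00290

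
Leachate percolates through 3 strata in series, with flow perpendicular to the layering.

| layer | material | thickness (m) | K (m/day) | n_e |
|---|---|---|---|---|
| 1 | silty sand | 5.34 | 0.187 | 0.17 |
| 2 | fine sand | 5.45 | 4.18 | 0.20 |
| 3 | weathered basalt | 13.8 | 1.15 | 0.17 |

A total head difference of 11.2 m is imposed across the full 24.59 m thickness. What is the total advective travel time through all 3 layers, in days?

16.2

With flow normal to the layers, continuity requires the same specific discharge q through every layer.
Σ(b_i/K_i) = 5.34/0.187 + 5.45/4.18 + 13.8/1.15 = 41.86 d.
q = Δh / Σ(b_i/K_i) = 11.2 / 41.86 = 0.2676 m/day.
In each layer the seepage velocity is v_i = q/n_i, so the layer transit time is t_i = b_i·n_i / q:
  layer 1 (silty sand): t_1 = 5.34 × 0.17 / 0.2676 = 3.393 d
  layer 2 (fine sand): t_2 = 5.45 × 0.20 / 0.2676 = 4.074 d
  layer 3 (weathered basalt): t_3 = 13.8 × 0.17 / 0.2676 = 8.768 d
Total t = Σ t_i = 16.23 days.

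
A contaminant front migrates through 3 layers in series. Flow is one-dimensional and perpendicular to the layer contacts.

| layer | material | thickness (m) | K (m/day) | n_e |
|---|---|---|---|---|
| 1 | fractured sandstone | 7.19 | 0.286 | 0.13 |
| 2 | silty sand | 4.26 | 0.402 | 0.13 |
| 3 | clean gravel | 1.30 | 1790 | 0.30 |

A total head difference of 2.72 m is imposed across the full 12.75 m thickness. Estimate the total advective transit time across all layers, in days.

With flow normal to the layers, continuity requires the same specific discharge q through every layer.
Σ(b_i/K_i) = 7.19/0.286 + 4.26/0.402 + 1.30/1790 = 35.74 d.
q = Δh / Σ(b_i/K_i) = 2.72 / 35.74 = 0.07611 m/day.
In each layer the seepage velocity is v_i = q/n_i, so the layer transit time is t_i = b_i·n_i / q:
  layer 1 (fractured sandstone): t_1 = 7.19 × 0.13 / 0.07611 = 12.28 d
  layer 2 (silty sand): t_2 = 4.26 × 0.13 / 0.07611 = 7.276 d
  layer 3 (clean gravel): t_3 = 1.30 × 0.30 / 0.07611 = 5.124 d
Total t = Σ t_i = 24.68 days.

24.7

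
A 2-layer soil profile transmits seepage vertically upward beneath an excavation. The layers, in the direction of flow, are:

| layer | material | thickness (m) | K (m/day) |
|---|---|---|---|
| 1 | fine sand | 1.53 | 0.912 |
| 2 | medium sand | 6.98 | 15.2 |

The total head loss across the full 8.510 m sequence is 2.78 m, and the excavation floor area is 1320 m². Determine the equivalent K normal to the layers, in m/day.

3.98

Flow is perpendicular to layering, so the layers act in series and the equivalent K is the thickness-weighted harmonic mean.
Total thickness L = 1.53 + 6.98 = 8.510 m.
Σ(b_i/K_i) = 1.53/0.912 + 6.98/15.2 = 2.137 d.
K_eq = L / Σ(b_i/K_i) = 8.510 / 2.137 = 3.983 m/day.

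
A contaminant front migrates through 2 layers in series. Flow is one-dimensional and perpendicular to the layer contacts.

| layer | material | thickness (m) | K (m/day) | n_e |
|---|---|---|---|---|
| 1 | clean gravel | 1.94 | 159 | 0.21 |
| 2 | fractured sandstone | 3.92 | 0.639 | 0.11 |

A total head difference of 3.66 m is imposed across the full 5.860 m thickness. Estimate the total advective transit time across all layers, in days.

1.41

With flow normal to the layers, continuity requires the same specific discharge q through every layer.
Σ(b_i/K_i) = 1.94/159 + 3.92/0.639 = 6.147 d.
q = Δh / Σ(b_i/K_i) = 3.66 / 6.147 = 0.5954 m/day.
In each layer the seepage velocity is v_i = q/n_i, so the layer transit time is t_i = b_i·n_i / q:
  layer 1 (clean gravel): t_1 = 1.94 × 0.21 / 0.5954 = 0.6842 d
  layer 2 (fractured sandstone): t_2 = 3.92 × 0.11 / 0.5954 = 0.7242 d
Total t = Σ t_i = 1.408 days.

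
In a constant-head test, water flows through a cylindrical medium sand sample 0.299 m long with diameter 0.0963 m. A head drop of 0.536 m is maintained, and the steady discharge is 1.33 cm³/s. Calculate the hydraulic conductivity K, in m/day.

Cross-sectional area A = π·(d/2)² = π × (0.0963/2)² = 0.007284 m².
Convert discharge: 1.33 cm³/s = 1.330e-06 m³/s.
Darcy's law rearranged: K = Q·L / (A·Δh) = 1.330e-06 × 0.299 / (0.007284 × 0.536) = 0.0001019 m/s = 8.801 m/day.

8.80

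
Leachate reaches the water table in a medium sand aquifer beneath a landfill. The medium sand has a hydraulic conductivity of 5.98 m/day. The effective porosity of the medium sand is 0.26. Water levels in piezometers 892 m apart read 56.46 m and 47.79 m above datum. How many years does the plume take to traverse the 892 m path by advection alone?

10.9

Hydraulic gradient i = (56.46 − 47.79) / 892 = 8.67 / 892 = 0.009720.
Darcy flux q = K · i = 5.980 × 0.009720 = 0.05812 m/day.
Seepage velocity v = q / n_e = 0.05812 / 0.26 = 0.2236 m/day.
Travel time t = L / v = 892 / 0.2236 = 3990 days = 10.92 years.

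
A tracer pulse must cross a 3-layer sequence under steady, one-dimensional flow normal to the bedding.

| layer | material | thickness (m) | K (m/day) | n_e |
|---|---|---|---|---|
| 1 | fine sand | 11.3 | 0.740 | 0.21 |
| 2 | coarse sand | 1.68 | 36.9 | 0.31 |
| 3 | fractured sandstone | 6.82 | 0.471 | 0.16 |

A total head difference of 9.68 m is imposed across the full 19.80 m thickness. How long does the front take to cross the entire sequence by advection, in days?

With flow normal to the layers, continuity requires the same specific discharge q through every layer.
Σ(b_i/K_i) = 11.3/0.740 + 1.68/36.9 + 6.82/0.471 = 29.80 d.
q = Δh / Σ(b_i/K_i) = 9.68 / 29.80 = 0.3249 m/day.
In each layer the seepage velocity is v_i = q/n_i, so the layer transit time is t_i = b_i·n_i / q:
  layer 1 (fine sand): t_1 = 11.3 × 0.21 / 0.3249 = 7.304 d
  layer 2 (coarse sand): t_2 = 1.68 × 0.31 / 0.3249 = 1.603 d
  layer 3 (fractured sandstone): t_3 = 6.82 × 0.16 / 0.3249 = 3.359 d
Total t = Σ t_i = 12.27 days.

12.3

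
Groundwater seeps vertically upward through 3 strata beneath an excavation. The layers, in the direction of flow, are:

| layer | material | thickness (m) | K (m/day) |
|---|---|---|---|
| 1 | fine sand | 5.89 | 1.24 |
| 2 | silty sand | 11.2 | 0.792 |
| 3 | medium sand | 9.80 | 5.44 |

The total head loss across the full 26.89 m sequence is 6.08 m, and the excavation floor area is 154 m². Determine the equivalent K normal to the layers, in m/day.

Flow is perpendicular to layering, so the layers act in series and the equivalent K is the thickness-weighted harmonic mean.
Total thickness L = 5.89 + 11.2 + 9.80 = 26.89 m.
Σ(b_i/K_i) = 5.89/1.24 + 11.2/0.792 + 9.80/5.44 = 20.69 d.
K_eq = L / Σ(b_i/K_i) = 26.89 / 20.69 = 1.299 m/day.

1.30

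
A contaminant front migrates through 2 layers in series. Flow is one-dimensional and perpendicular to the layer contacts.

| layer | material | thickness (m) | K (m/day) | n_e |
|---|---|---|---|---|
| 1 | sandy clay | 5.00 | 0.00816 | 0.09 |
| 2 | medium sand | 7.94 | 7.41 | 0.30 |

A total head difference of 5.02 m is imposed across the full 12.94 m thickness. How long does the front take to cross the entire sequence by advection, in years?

0.948

With flow normal to the layers, continuity requires the same specific discharge q through every layer.
Σ(b_i/K_i) = 5.00/0.00816 + 7.94/7.41 = 613.8 d.
q = Δh / Σ(b_i/K_i) = 5.02 / 613.8 = 0.008178 m/day.
In each layer the seepage velocity is v_i = q/n_i, so the layer transit time is t_i = b_i·n_i / q:
  layer 1 (sandy clay): t_1 = 5.00 × 0.09 / 0.008178 = 55.02 d
  layer 2 (medium sand): t_2 = 7.94 × 0.30 / 0.008178 = 291.3 d
Total t = Σ t_i = 346.3 days = 0.9481 years.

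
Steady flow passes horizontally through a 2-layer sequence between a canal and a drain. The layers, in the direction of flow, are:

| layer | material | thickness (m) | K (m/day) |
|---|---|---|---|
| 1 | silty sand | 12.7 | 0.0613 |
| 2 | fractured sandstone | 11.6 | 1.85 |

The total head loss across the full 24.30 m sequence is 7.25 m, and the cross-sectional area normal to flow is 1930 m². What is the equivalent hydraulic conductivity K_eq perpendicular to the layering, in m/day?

0.114

Flow is perpendicular to layering, so the layers act in series and the equivalent K is the thickness-weighted harmonic mean.
Total thickness L = 12.7 + 11.6 = 24.30 m.
Σ(b_i/K_i) = 12.7/0.0613 + 11.6/1.85 = 213.4 d.
K_eq = L / Σ(b_i/K_i) = 24.30 / 213.4 = 0.1138 m/day.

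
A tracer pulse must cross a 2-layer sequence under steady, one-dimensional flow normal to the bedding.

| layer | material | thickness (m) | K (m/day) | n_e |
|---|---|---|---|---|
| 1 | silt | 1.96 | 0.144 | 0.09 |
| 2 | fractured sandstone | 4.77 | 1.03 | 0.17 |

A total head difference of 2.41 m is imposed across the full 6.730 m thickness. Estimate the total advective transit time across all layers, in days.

With flow normal to the layers, continuity requires the same specific discharge q through every layer.
Σ(b_i/K_i) = 1.96/0.144 + 4.77/1.03 = 18.24 d.
q = Δh / Σ(b_i/K_i) = 2.41 / 18.24 = 0.1321 m/day.
In each layer the seepage velocity is v_i = q/n_i, so the layer transit time is t_i = b_i·n_i / q:
  layer 1 (silt): t_1 = 1.96 × 0.09 / 0.1321 = 1.335 d
  layer 2 (fractured sandstone): t_2 = 4.77 × 0.17 / 0.1321 = 6.138 d
Total t = Σ t_i = 7.473 days.

7.47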